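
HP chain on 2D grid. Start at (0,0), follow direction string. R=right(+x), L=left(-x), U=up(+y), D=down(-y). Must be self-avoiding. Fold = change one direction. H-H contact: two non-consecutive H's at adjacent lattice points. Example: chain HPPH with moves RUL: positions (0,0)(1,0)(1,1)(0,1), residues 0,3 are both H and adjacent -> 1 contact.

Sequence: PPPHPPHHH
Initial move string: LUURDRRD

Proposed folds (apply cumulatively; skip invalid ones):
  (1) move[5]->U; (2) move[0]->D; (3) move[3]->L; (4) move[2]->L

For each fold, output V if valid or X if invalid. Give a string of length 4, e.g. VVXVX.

Answer: XXXX

Derivation:
Initial: LUURDRRD -> [(0, 0), (-1, 0), (-1, 1), (-1, 2), (0, 2), (0, 1), (1, 1), (2, 1), (2, 0)]
Fold 1: move[5]->U => LUURDURD INVALID (collision), skipped
Fold 2: move[0]->D => DUURDRRD INVALID (collision), skipped
Fold 3: move[3]->L => LUULDRRD INVALID (collision), skipped
Fold 4: move[2]->L => LULRDRRD INVALID (collision), skipped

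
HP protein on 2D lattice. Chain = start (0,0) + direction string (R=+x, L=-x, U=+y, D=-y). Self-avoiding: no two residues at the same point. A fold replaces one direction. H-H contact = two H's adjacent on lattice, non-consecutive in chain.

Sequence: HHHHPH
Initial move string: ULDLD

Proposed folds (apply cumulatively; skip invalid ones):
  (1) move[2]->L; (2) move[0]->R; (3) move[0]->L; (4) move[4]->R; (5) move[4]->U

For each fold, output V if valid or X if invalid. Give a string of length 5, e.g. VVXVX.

Initial: ULDLD -> [(0, 0), (0, 1), (-1, 1), (-1, 0), (-2, 0), (-2, -1)]
Fold 1: move[2]->L => ULLLD VALID
Fold 2: move[0]->R => RLLLD INVALID (collision), skipped
Fold 3: move[0]->L => LLLLD VALID
Fold 4: move[4]->R => LLLLR INVALID (collision), skipped
Fold 5: move[4]->U => LLLLU VALID

Answer: VXVXV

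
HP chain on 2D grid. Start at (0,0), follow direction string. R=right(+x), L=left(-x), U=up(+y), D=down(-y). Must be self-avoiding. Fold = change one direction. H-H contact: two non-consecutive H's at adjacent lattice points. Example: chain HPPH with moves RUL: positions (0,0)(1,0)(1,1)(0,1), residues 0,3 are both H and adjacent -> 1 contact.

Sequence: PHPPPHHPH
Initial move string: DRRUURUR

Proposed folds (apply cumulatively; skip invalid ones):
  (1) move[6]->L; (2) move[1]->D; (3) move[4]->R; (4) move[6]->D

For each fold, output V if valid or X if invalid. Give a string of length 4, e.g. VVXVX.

Answer: XVVV

Derivation:
Initial: DRRUURUR -> [(0, 0), (0, -1), (1, -1), (2, -1), (2, 0), (2, 1), (3, 1), (3, 2), (4, 2)]
Fold 1: move[6]->L => DRRUURLR INVALID (collision), skipped
Fold 2: move[1]->D => DDRUURUR VALID
Fold 3: move[4]->R => DDRURRUR VALID
Fold 4: move[6]->D => DDRURRDR VALID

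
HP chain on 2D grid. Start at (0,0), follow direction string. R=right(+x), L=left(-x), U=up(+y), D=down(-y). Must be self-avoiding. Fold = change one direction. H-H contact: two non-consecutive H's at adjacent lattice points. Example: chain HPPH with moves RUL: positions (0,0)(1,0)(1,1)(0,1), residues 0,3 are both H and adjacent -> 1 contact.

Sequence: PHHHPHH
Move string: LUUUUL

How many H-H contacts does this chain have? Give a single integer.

Answer: 0

Derivation:
Positions: [(0, 0), (-1, 0), (-1, 1), (-1, 2), (-1, 3), (-1, 4), (-2, 4)]
No H-H contacts found.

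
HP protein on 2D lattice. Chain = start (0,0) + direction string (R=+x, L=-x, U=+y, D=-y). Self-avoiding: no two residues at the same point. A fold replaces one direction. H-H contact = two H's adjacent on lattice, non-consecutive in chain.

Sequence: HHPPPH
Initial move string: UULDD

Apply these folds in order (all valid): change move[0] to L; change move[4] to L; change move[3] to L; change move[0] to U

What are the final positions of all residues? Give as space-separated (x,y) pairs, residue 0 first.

Initial moves: UULDD
Fold: move[0]->L => LULDD (positions: [(0, 0), (-1, 0), (-1, 1), (-2, 1), (-2, 0), (-2, -1)])
Fold: move[4]->L => LULDL (positions: [(0, 0), (-1, 0), (-1, 1), (-2, 1), (-2, 0), (-3, 0)])
Fold: move[3]->L => LULLL (positions: [(0, 0), (-1, 0), (-1, 1), (-2, 1), (-3, 1), (-4, 1)])
Fold: move[0]->U => UULLL (positions: [(0, 0), (0, 1), (0, 2), (-1, 2), (-2, 2), (-3, 2)])

Answer: (0,0) (0,1) (0,2) (-1,2) (-2,2) (-3,2)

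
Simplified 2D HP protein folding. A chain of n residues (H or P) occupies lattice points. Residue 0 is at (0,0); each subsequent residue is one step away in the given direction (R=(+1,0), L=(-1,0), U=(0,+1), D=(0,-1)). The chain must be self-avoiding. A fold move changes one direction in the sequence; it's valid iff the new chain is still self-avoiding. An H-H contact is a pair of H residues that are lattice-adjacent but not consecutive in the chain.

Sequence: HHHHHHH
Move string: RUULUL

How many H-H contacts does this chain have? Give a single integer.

Answer: 0

Derivation:
Positions: [(0, 0), (1, 0), (1, 1), (1, 2), (0, 2), (0, 3), (-1, 3)]
No H-H contacts found.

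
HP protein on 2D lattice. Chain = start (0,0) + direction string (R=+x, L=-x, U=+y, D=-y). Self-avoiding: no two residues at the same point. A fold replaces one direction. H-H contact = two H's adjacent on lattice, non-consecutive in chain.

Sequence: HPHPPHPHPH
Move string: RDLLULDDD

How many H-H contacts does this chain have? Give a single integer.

Answer: 1

Derivation:
Positions: [(0, 0), (1, 0), (1, -1), (0, -1), (-1, -1), (-1, 0), (-2, 0), (-2, -1), (-2, -2), (-2, -3)]
H-H contact: residue 0 @(0,0) - residue 5 @(-1, 0)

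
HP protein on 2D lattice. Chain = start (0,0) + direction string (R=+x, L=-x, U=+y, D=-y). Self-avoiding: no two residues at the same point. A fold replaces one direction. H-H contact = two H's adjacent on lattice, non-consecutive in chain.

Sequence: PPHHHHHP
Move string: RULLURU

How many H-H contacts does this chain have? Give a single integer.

Answer: 1

Derivation:
Positions: [(0, 0), (1, 0), (1, 1), (0, 1), (-1, 1), (-1, 2), (0, 2), (0, 3)]
H-H contact: residue 3 @(0,1) - residue 6 @(0, 2)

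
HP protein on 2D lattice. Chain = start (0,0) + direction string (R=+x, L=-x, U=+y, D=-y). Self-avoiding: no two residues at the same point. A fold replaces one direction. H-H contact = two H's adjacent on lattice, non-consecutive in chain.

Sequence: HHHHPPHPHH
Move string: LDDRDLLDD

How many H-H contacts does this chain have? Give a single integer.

Positions: [(0, 0), (-1, 0), (-1, -1), (-1, -2), (0, -2), (0, -3), (-1, -3), (-2, -3), (-2, -4), (-2, -5)]
H-H contact: residue 3 @(-1,-2) - residue 6 @(-1, -3)

Answer: 1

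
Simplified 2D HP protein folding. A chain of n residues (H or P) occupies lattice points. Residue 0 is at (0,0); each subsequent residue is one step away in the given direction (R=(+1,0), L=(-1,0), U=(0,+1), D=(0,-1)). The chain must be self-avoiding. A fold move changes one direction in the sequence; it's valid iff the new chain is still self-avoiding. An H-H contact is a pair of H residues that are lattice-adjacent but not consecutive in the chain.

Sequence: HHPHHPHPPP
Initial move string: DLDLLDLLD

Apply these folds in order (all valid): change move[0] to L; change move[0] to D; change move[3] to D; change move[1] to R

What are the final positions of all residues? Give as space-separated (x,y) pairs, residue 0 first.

Answer: (0,0) (0,-1) (1,-1) (1,-2) (1,-3) (0,-3) (0,-4) (-1,-4) (-2,-4) (-2,-5)

Derivation:
Initial moves: DLDLLDLLD
Fold: move[0]->L => LLDLLDLLD (positions: [(0, 0), (-1, 0), (-2, 0), (-2, -1), (-3, -1), (-4, -1), (-4, -2), (-5, -2), (-6, -2), (-6, -3)])
Fold: move[0]->D => DLDLLDLLD (positions: [(0, 0), (0, -1), (-1, -1), (-1, -2), (-2, -2), (-3, -2), (-3, -3), (-4, -3), (-5, -3), (-5, -4)])
Fold: move[3]->D => DLDDLDLLD (positions: [(0, 0), (0, -1), (-1, -1), (-1, -2), (-1, -3), (-2, -3), (-2, -4), (-3, -4), (-4, -4), (-4, -5)])
Fold: move[1]->R => DRDDLDLLD (positions: [(0, 0), (0, -1), (1, -1), (1, -2), (1, -3), (0, -3), (0, -4), (-1, -4), (-2, -4), (-2, -5)])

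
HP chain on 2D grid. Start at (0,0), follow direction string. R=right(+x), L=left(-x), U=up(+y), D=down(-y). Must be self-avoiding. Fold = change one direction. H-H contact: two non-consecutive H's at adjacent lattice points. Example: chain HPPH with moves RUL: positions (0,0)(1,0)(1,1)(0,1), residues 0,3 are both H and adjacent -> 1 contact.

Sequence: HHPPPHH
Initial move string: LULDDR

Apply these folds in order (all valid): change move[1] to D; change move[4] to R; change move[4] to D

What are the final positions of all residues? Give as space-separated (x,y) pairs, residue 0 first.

Answer: (0,0) (-1,0) (-1,-1) (-2,-1) (-2,-2) (-2,-3) (-1,-3)

Derivation:
Initial moves: LULDDR
Fold: move[1]->D => LDLDDR (positions: [(0, 0), (-1, 0), (-1, -1), (-2, -1), (-2, -2), (-2, -3), (-1, -3)])
Fold: move[4]->R => LDLDRR (positions: [(0, 0), (-1, 0), (-1, -1), (-2, -1), (-2, -2), (-1, -2), (0, -2)])
Fold: move[4]->D => LDLDDR (positions: [(0, 0), (-1, 0), (-1, -1), (-2, -1), (-2, -2), (-2, -3), (-1, -3)])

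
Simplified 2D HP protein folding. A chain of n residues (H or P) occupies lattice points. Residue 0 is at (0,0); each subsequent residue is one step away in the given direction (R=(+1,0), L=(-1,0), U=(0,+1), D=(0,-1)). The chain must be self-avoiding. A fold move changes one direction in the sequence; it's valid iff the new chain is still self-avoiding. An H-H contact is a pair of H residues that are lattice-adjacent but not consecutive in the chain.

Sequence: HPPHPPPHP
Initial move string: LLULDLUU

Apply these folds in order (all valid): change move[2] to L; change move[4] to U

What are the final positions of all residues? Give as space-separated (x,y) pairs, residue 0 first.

Answer: (0,0) (-1,0) (-2,0) (-3,0) (-4,0) (-4,1) (-5,1) (-5,2) (-5,3)

Derivation:
Initial moves: LLULDLUU
Fold: move[2]->L => LLLLDLUU (positions: [(0, 0), (-1, 0), (-2, 0), (-3, 0), (-4, 0), (-4, -1), (-5, -1), (-5, 0), (-5, 1)])
Fold: move[4]->U => LLLLULUU (positions: [(0, 0), (-1, 0), (-2, 0), (-3, 0), (-4, 0), (-4, 1), (-5, 1), (-5, 2), (-5, 3)])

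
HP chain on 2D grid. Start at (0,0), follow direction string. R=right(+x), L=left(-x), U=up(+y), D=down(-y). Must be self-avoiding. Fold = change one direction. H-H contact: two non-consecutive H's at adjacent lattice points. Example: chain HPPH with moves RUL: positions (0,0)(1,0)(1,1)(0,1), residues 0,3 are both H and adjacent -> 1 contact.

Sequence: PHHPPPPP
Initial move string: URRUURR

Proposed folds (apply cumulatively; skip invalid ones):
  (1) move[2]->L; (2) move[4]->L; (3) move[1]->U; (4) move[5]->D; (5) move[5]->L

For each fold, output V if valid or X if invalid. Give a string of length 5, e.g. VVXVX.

Initial: URRUURR -> [(0, 0), (0, 1), (1, 1), (2, 1), (2, 2), (2, 3), (3, 3), (4, 3)]
Fold 1: move[2]->L => URLUURR INVALID (collision), skipped
Fold 2: move[4]->L => URRULRR INVALID (collision), skipped
Fold 3: move[1]->U => UURUURR VALID
Fold 4: move[5]->D => UURUUDR INVALID (collision), skipped
Fold 5: move[5]->L => UURUULR INVALID (collision), skipped

Answer: XXVXX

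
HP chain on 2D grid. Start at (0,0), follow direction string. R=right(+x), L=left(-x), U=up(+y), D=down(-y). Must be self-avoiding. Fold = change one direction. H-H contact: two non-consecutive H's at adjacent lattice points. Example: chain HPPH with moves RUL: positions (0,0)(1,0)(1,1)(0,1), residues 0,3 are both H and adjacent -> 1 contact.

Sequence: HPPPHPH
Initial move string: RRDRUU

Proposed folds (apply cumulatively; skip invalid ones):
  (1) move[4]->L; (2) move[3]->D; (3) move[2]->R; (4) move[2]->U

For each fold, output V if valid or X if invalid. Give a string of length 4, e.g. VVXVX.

Initial: RRDRUU -> [(0, 0), (1, 0), (2, 0), (2, -1), (3, -1), (3, 0), (3, 1)]
Fold 1: move[4]->L => RRDRLU INVALID (collision), skipped
Fold 2: move[3]->D => RRDDUU INVALID (collision), skipped
Fold 3: move[2]->R => RRRRUU VALID
Fold 4: move[2]->U => RRURUU VALID

Answer: XXVV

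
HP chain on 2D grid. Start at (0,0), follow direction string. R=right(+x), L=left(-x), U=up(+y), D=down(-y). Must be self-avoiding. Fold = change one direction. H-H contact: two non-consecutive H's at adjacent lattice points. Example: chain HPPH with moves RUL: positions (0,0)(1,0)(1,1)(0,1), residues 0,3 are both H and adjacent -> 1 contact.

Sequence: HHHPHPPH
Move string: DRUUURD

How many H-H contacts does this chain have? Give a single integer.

Positions: [(0, 0), (0, -1), (1, -1), (1, 0), (1, 1), (1, 2), (2, 2), (2, 1)]
H-H contact: residue 4 @(1,1) - residue 7 @(2, 1)

Answer: 1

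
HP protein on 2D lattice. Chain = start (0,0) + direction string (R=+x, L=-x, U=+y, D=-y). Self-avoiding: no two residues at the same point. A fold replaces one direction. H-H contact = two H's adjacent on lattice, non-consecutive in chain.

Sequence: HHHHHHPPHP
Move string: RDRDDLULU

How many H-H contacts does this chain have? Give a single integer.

Answer: 0

Derivation:
Positions: [(0, 0), (1, 0), (1, -1), (2, -1), (2, -2), (2, -3), (1, -3), (1, -2), (0, -2), (0, -1)]
No H-H contacts found.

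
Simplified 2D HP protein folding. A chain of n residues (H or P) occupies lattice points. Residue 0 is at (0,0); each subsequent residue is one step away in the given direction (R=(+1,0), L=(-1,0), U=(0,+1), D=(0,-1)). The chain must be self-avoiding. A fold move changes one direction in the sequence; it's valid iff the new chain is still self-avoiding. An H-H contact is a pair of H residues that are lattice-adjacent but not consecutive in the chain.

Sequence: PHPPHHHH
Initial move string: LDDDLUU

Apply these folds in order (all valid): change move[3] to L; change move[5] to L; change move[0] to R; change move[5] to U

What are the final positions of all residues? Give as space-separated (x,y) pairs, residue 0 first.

Answer: (0,0) (1,0) (1,-1) (1,-2) (0,-2) (-1,-2) (-1,-1) (-1,0)

Derivation:
Initial moves: LDDDLUU
Fold: move[3]->L => LDDLLUU (positions: [(0, 0), (-1, 0), (-1, -1), (-1, -2), (-2, -2), (-3, -2), (-3, -1), (-3, 0)])
Fold: move[5]->L => LDDLLLU (positions: [(0, 0), (-1, 0), (-1, -1), (-1, -2), (-2, -2), (-3, -2), (-4, -2), (-4, -1)])
Fold: move[0]->R => RDDLLLU (positions: [(0, 0), (1, 0), (1, -1), (1, -2), (0, -2), (-1, -2), (-2, -2), (-2, -1)])
Fold: move[5]->U => RDDLLUU (positions: [(0, 0), (1, 0), (1, -1), (1, -2), (0, -2), (-1, -2), (-1, -1), (-1, 0)])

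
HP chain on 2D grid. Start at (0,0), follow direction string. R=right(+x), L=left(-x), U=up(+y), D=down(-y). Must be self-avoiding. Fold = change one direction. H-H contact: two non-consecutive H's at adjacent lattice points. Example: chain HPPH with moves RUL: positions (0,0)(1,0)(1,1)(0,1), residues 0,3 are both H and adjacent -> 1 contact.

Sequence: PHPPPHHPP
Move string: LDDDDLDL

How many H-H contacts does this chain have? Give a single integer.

Positions: [(0, 0), (-1, 0), (-1, -1), (-1, -2), (-1, -3), (-1, -4), (-2, -4), (-2, -5), (-3, -5)]
No H-H contacts found.

Answer: 0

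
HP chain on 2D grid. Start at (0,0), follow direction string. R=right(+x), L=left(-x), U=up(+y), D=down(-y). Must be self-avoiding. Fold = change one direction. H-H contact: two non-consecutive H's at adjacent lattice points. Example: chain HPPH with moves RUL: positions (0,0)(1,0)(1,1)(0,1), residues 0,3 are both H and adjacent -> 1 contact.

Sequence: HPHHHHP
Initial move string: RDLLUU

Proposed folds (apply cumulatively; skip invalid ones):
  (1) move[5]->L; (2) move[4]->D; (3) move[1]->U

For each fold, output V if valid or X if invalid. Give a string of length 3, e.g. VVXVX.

Answer: VVV

Derivation:
Initial: RDLLUU -> [(0, 0), (1, 0), (1, -1), (0, -1), (-1, -1), (-1, 0), (-1, 1)]
Fold 1: move[5]->L => RDLLUL VALID
Fold 2: move[4]->D => RDLLDL VALID
Fold 3: move[1]->U => RULLDL VALID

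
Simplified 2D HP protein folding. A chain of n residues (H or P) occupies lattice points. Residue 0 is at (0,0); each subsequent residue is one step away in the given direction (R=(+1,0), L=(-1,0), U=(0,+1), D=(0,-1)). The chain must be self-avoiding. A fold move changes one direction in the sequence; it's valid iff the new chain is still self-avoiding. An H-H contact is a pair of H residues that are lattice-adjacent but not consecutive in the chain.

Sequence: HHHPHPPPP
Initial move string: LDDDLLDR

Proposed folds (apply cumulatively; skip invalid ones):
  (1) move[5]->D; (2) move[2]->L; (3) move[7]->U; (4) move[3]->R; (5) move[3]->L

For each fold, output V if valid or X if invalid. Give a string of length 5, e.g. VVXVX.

Answer: VVXXV

Derivation:
Initial: LDDDLLDR -> [(0, 0), (-1, 0), (-1, -1), (-1, -2), (-1, -3), (-2, -3), (-3, -3), (-3, -4), (-2, -4)]
Fold 1: move[5]->D => LDDDLDDR VALID
Fold 2: move[2]->L => LDLDLDDR VALID
Fold 3: move[7]->U => LDLDLDDU INVALID (collision), skipped
Fold 4: move[3]->R => LDLRLDDR INVALID (collision), skipped
Fold 5: move[3]->L => LDLLLDDR VALID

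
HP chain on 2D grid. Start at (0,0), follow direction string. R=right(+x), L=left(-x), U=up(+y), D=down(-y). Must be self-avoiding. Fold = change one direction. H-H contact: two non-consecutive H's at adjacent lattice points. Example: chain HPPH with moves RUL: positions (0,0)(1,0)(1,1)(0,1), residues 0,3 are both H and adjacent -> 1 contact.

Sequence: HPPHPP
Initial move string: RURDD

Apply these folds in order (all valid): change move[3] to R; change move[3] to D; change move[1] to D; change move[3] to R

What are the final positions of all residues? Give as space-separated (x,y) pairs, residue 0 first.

Initial moves: RURDD
Fold: move[3]->R => RURRD (positions: [(0, 0), (1, 0), (1, 1), (2, 1), (3, 1), (3, 0)])
Fold: move[3]->D => RURDD (positions: [(0, 0), (1, 0), (1, 1), (2, 1), (2, 0), (2, -1)])
Fold: move[1]->D => RDRDD (positions: [(0, 0), (1, 0), (1, -1), (2, -1), (2, -2), (2, -3)])
Fold: move[3]->R => RDRRD (positions: [(0, 0), (1, 0), (1, -1), (2, -1), (3, -1), (3, -2)])

Answer: (0,0) (1,0) (1,-1) (2,-1) (3,-1) (3,-2)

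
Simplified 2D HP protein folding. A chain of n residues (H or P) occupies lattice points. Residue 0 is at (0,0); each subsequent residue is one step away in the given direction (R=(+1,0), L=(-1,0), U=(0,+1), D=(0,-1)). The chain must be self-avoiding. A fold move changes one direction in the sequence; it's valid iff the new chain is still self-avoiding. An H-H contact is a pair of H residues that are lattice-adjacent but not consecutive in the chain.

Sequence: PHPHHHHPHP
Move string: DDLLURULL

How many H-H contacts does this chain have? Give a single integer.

Answer: 3

Derivation:
Positions: [(0, 0), (0, -1), (0, -2), (-1, -2), (-2, -2), (-2, -1), (-1, -1), (-1, 0), (-2, 0), (-3, 0)]
H-H contact: residue 1 @(0,-1) - residue 6 @(-1, -1)
H-H contact: residue 3 @(-1,-2) - residue 6 @(-1, -1)
H-H contact: residue 5 @(-2,-1) - residue 8 @(-2, 0)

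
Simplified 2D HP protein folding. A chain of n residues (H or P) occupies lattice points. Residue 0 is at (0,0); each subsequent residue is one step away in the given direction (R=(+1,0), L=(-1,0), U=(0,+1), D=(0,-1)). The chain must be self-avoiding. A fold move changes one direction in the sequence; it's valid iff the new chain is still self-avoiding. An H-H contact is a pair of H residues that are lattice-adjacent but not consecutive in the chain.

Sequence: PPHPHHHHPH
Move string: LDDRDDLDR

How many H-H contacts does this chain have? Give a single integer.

Answer: 1

Derivation:
Positions: [(0, 0), (-1, 0), (-1, -1), (-1, -2), (0, -2), (0, -3), (0, -4), (-1, -4), (-1, -5), (0, -5)]
H-H contact: residue 6 @(0,-4) - residue 9 @(0, -5)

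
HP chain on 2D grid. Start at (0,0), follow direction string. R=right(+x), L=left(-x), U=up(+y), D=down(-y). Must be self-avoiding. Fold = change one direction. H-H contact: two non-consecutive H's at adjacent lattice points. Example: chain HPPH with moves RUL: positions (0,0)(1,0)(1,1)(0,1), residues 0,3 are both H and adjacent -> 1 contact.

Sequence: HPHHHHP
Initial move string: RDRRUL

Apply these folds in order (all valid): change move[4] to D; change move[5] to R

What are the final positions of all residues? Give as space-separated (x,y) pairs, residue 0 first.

Initial moves: RDRRUL
Fold: move[4]->D => RDRRDL (positions: [(0, 0), (1, 0), (1, -1), (2, -1), (3, -1), (3, -2), (2, -2)])
Fold: move[5]->R => RDRRDR (positions: [(0, 0), (1, 0), (1, -1), (2, -1), (3, -1), (3, -2), (4, -2)])

Answer: (0,0) (1,0) (1,-1) (2,-1) (3,-1) (3,-2) (4,-2)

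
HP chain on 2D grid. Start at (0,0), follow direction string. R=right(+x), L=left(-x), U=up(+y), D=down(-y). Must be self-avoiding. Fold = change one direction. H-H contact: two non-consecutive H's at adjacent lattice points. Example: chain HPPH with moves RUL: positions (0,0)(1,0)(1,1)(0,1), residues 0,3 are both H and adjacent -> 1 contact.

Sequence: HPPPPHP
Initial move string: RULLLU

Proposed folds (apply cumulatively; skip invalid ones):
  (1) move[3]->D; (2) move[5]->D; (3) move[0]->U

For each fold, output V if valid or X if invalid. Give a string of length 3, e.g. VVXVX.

Initial: RULLLU -> [(0, 0), (1, 0), (1, 1), (0, 1), (-1, 1), (-2, 1), (-2, 2)]
Fold 1: move[3]->D => RULDLU INVALID (collision), skipped
Fold 2: move[5]->D => RULLLD VALID
Fold 3: move[0]->U => UULLLD VALID

Answer: XVV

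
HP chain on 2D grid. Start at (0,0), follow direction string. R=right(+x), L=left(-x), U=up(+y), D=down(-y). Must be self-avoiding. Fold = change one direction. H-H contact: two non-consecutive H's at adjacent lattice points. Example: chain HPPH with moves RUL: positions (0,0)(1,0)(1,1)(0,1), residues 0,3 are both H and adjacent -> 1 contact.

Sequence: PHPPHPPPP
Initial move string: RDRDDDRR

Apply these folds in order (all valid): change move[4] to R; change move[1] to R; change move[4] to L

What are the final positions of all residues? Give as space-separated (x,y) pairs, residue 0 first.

Initial moves: RDRDDDRR
Fold: move[4]->R => RDRDRDRR (positions: [(0, 0), (1, 0), (1, -1), (2, -1), (2, -2), (3, -2), (3, -3), (4, -3), (5, -3)])
Fold: move[1]->R => RRRDRDRR (positions: [(0, 0), (1, 0), (2, 0), (3, 0), (3, -1), (4, -1), (4, -2), (5, -2), (6, -2)])
Fold: move[4]->L => RRRDLDRR (positions: [(0, 0), (1, 0), (2, 0), (3, 0), (3, -1), (2, -1), (2, -2), (3, -2), (4, -2)])

Answer: (0,0) (1,0) (2,0) (3,0) (3,-1) (2,-1) (2,-2) (3,-2) (4,-2)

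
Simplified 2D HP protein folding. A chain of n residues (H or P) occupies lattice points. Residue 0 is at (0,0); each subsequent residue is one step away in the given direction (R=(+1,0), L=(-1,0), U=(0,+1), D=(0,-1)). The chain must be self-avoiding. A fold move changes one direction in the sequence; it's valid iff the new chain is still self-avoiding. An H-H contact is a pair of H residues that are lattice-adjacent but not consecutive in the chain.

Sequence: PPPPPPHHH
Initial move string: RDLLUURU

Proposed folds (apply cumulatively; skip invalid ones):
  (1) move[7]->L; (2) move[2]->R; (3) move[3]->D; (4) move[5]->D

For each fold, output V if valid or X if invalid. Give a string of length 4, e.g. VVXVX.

Answer: XXXX

Derivation:
Initial: RDLLUURU -> [(0, 0), (1, 0), (1, -1), (0, -1), (-1, -1), (-1, 0), (-1, 1), (0, 1), (0, 2)]
Fold 1: move[7]->L => RDLLUURL INVALID (collision), skipped
Fold 2: move[2]->R => RDRLUURU INVALID (collision), skipped
Fold 3: move[3]->D => RDLDUURU INVALID (collision), skipped
Fold 4: move[5]->D => RDLLUDRU INVALID (collision), skipped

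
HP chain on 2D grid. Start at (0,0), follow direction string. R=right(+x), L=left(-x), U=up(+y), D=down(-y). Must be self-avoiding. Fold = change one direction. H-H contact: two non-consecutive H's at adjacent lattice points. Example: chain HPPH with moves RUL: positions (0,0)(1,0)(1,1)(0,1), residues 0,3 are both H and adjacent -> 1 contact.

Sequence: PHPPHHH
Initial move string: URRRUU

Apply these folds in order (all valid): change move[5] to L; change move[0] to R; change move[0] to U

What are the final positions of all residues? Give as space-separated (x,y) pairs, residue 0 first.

Answer: (0,0) (0,1) (1,1) (2,1) (3,1) (3,2) (2,2)

Derivation:
Initial moves: URRRUU
Fold: move[5]->L => URRRUL (positions: [(0, 0), (0, 1), (1, 1), (2, 1), (3, 1), (3, 2), (2, 2)])
Fold: move[0]->R => RRRRUL (positions: [(0, 0), (1, 0), (2, 0), (3, 0), (4, 0), (4, 1), (3, 1)])
Fold: move[0]->U => URRRUL (positions: [(0, 0), (0, 1), (1, 1), (2, 1), (3, 1), (3, 2), (2, 2)])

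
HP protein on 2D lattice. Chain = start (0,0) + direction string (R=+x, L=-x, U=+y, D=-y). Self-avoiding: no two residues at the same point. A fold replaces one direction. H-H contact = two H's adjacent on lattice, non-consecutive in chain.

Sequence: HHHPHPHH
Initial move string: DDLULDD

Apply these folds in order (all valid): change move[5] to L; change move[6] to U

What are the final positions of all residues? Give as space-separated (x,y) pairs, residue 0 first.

Initial moves: DDLULDD
Fold: move[5]->L => DDLULLD (positions: [(0, 0), (0, -1), (0, -2), (-1, -2), (-1, -1), (-2, -1), (-3, -1), (-3, -2)])
Fold: move[6]->U => DDLULLU (positions: [(0, 0), (0, -1), (0, -2), (-1, -2), (-1, -1), (-2, -1), (-3, -1), (-3, 0)])

Answer: (0,0) (0,-1) (0,-2) (-1,-2) (-1,-1) (-2,-1) (-3,-1) (-3,0)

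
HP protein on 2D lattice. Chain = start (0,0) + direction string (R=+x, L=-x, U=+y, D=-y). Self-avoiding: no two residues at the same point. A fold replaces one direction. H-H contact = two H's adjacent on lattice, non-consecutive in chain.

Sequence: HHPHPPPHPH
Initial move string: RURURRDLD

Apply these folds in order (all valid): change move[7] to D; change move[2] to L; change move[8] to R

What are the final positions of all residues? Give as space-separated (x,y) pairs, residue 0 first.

Initial moves: RURURRDLD
Fold: move[7]->D => RURURRDDD (positions: [(0, 0), (1, 0), (1, 1), (2, 1), (2, 2), (3, 2), (4, 2), (4, 1), (4, 0), (4, -1)])
Fold: move[2]->L => RULURRDDD (positions: [(0, 0), (1, 0), (1, 1), (0, 1), (0, 2), (1, 2), (2, 2), (2, 1), (2, 0), (2, -1)])
Fold: move[8]->R => RULURRDDR (positions: [(0, 0), (1, 0), (1, 1), (0, 1), (0, 2), (1, 2), (2, 2), (2, 1), (2, 0), (3, 0)])

Answer: (0,0) (1,0) (1,1) (0,1) (0,2) (1,2) (2,2) (2,1) (2,0) (3,0)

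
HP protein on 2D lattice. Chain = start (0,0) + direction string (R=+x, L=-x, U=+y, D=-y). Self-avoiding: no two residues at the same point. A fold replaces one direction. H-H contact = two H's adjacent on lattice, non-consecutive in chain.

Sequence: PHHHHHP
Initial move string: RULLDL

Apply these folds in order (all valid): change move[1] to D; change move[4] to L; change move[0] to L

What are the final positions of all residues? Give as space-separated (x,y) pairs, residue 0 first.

Answer: (0,0) (-1,0) (-1,-1) (-2,-1) (-3,-1) (-4,-1) (-5,-1)

Derivation:
Initial moves: RULLDL
Fold: move[1]->D => RDLLDL (positions: [(0, 0), (1, 0), (1, -1), (0, -1), (-1, -1), (-1, -2), (-2, -2)])
Fold: move[4]->L => RDLLLL (positions: [(0, 0), (1, 0), (1, -1), (0, -1), (-1, -1), (-2, -1), (-3, -1)])
Fold: move[0]->L => LDLLLL (positions: [(0, 0), (-1, 0), (-1, -1), (-2, -1), (-3, -1), (-4, -1), (-5, -1)])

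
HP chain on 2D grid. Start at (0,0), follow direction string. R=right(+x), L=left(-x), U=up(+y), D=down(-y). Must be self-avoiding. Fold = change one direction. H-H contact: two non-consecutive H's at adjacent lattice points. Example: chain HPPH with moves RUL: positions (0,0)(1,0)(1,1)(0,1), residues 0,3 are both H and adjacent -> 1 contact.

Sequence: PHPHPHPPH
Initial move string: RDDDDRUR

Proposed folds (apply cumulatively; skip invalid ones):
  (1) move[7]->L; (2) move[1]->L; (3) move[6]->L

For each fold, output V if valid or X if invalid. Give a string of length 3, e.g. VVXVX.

Initial: RDDDDRUR -> [(0, 0), (1, 0), (1, -1), (1, -2), (1, -3), (1, -4), (2, -4), (2, -3), (3, -3)]
Fold 1: move[7]->L => RDDDDRUL INVALID (collision), skipped
Fold 2: move[1]->L => RLDDDRUR INVALID (collision), skipped
Fold 3: move[6]->L => RDDDDRLR INVALID (collision), skipped

Answer: XXX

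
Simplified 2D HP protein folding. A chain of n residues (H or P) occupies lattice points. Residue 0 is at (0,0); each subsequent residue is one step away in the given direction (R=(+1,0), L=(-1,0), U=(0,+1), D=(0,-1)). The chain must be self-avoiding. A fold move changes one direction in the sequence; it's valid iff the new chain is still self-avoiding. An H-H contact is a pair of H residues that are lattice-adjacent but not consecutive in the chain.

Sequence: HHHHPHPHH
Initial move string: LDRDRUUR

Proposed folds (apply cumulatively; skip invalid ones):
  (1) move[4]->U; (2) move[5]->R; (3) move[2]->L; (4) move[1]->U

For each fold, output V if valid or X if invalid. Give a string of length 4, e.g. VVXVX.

Initial: LDRDRUUR -> [(0, 0), (-1, 0), (-1, -1), (0, -1), (0, -2), (1, -2), (1, -1), (1, 0), (2, 0)]
Fold 1: move[4]->U => LDRDUUUR INVALID (collision), skipped
Fold 2: move[5]->R => LDRDRRUR VALID
Fold 3: move[2]->L => LDLDRRUR VALID
Fold 4: move[1]->U => LULDRRUR INVALID (collision), skipped

Answer: XVVX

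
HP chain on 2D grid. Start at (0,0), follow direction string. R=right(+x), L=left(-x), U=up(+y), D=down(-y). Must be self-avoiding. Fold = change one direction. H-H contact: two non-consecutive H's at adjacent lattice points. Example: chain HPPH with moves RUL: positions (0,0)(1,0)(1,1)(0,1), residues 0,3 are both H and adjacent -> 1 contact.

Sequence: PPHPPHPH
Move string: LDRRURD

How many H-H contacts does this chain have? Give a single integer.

Answer: 0

Derivation:
Positions: [(0, 0), (-1, 0), (-1, -1), (0, -1), (1, -1), (1, 0), (2, 0), (2, -1)]
No H-H contacts found.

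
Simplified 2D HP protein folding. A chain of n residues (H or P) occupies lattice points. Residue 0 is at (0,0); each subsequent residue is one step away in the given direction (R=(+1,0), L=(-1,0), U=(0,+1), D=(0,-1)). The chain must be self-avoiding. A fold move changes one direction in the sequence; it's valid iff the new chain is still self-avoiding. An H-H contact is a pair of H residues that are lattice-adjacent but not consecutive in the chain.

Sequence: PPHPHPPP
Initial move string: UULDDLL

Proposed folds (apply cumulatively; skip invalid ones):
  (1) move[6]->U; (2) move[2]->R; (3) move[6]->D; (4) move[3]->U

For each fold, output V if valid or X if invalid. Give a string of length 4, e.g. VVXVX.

Initial: UULDDLL -> [(0, 0), (0, 1), (0, 2), (-1, 2), (-1, 1), (-1, 0), (-2, 0), (-3, 0)]
Fold 1: move[6]->U => UULDDLU VALID
Fold 2: move[2]->R => UURDDLU INVALID (collision), skipped
Fold 3: move[6]->D => UULDDLD VALID
Fold 4: move[3]->U => UULUDLD INVALID (collision), skipped

Answer: VXVX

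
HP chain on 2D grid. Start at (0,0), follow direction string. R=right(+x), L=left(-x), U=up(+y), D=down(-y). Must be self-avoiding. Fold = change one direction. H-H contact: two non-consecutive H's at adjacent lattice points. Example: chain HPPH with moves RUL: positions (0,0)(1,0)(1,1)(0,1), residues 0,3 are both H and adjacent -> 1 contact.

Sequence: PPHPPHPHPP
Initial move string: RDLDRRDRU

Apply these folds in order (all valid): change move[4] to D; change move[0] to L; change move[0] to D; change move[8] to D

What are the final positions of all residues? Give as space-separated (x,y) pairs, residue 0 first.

Initial moves: RDLDRRDRU
Fold: move[4]->D => RDLDDRDRU (positions: [(0, 0), (1, 0), (1, -1), (0, -1), (0, -2), (0, -3), (1, -3), (1, -4), (2, -4), (2, -3)])
Fold: move[0]->L => LDLDDRDRU (positions: [(0, 0), (-1, 0), (-1, -1), (-2, -1), (-2, -2), (-2, -3), (-1, -3), (-1, -4), (0, -4), (0, -3)])
Fold: move[0]->D => DDLDDRDRU (positions: [(0, 0), (0, -1), (0, -2), (-1, -2), (-1, -3), (-1, -4), (0, -4), (0, -5), (1, -5), (1, -4)])
Fold: move[8]->D => DDLDDRDRD (positions: [(0, 0), (0, -1), (0, -2), (-1, -2), (-1, -3), (-1, -4), (0, -4), (0, -5), (1, -5), (1, -6)])

Answer: (0,0) (0,-1) (0,-2) (-1,-2) (-1,-3) (-1,-4) (0,-4) (0,-5) (1,-5) (1,-6)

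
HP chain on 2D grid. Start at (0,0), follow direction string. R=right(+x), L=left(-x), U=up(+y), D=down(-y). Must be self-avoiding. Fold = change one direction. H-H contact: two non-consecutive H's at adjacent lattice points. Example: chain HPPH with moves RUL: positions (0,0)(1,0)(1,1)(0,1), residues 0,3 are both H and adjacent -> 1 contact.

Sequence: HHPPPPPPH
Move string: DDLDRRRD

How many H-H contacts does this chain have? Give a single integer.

Answer: 0

Derivation:
Positions: [(0, 0), (0, -1), (0, -2), (-1, -2), (-1, -3), (0, -3), (1, -3), (2, -3), (2, -4)]
No H-H contacts found.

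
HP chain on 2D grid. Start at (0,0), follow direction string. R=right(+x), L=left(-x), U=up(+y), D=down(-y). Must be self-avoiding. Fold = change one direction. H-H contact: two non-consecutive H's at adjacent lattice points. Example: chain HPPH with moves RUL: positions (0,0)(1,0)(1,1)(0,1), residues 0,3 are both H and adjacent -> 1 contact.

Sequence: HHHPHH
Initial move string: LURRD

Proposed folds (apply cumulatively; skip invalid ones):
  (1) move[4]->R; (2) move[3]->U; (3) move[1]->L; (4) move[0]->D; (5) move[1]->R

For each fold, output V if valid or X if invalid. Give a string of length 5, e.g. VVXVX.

Answer: VVXXX

Derivation:
Initial: LURRD -> [(0, 0), (-1, 0), (-1, 1), (0, 1), (1, 1), (1, 0)]
Fold 1: move[4]->R => LURRR VALID
Fold 2: move[3]->U => LURUR VALID
Fold 3: move[1]->L => LLRUR INVALID (collision), skipped
Fold 4: move[0]->D => DURUR INVALID (collision), skipped
Fold 5: move[1]->R => LRRUR INVALID (collision), skipped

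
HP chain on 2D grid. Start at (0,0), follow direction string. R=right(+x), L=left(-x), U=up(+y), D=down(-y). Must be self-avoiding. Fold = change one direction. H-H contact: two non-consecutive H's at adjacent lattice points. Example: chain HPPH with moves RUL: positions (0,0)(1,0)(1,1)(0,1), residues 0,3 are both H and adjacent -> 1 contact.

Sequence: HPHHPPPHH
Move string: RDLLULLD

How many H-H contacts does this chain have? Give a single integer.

Positions: [(0, 0), (1, 0), (1, -1), (0, -1), (-1, -1), (-1, 0), (-2, 0), (-3, 0), (-3, -1)]
H-H contact: residue 0 @(0,0) - residue 3 @(0, -1)

Answer: 1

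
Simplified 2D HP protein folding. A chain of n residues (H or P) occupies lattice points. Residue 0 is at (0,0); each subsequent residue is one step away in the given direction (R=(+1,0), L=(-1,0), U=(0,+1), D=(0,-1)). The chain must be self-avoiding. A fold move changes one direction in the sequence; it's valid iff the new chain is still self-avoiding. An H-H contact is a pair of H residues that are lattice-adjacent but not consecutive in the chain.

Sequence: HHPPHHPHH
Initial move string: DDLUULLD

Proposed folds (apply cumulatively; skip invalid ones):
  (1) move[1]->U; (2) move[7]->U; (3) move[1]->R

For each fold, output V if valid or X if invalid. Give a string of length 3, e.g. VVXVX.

Initial: DDLUULLD -> [(0, 0), (0, -1), (0, -2), (-1, -2), (-1, -1), (-1, 0), (-2, 0), (-3, 0), (-3, -1)]
Fold 1: move[1]->U => DULUULLD INVALID (collision), skipped
Fold 2: move[7]->U => DDLUULLU VALID
Fold 3: move[1]->R => DRLUULLU INVALID (collision), skipped

Answer: XVX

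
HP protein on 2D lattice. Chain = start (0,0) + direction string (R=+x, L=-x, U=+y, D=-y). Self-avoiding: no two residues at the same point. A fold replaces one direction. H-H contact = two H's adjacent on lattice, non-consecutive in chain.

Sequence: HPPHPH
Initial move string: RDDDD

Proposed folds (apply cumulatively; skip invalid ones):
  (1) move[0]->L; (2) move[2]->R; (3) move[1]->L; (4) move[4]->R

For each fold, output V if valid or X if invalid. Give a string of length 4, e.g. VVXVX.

Answer: VVXV

Derivation:
Initial: RDDDD -> [(0, 0), (1, 0), (1, -1), (1, -2), (1, -3), (1, -4)]
Fold 1: move[0]->L => LDDDD VALID
Fold 2: move[2]->R => LDRDD VALID
Fold 3: move[1]->L => LLRDD INVALID (collision), skipped
Fold 4: move[4]->R => LDRDR VALID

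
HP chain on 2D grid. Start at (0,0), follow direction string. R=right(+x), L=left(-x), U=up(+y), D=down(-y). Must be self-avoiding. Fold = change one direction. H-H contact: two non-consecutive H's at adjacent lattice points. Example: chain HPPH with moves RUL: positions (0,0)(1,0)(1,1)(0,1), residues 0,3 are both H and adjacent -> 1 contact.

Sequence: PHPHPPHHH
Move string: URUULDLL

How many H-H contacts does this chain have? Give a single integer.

Answer: 2

Derivation:
Positions: [(0, 0), (0, 1), (1, 1), (1, 2), (1, 3), (0, 3), (0, 2), (-1, 2), (-2, 2)]
H-H contact: residue 1 @(0,1) - residue 6 @(0, 2)
H-H contact: residue 3 @(1,2) - residue 6 @(0, 2)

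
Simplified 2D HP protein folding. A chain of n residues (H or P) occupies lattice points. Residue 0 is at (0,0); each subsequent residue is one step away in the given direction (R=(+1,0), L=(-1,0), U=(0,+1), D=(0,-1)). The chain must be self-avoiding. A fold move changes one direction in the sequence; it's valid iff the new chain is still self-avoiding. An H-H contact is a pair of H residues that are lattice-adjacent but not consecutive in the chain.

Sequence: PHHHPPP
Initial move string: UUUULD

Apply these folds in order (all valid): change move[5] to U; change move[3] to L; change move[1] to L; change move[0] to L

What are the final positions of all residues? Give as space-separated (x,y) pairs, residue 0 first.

Answer: (0,0) (-1,0) (-2,0) (-2,1) (-3,1) (-4,1) (-4,2)

Derivation:
Initial moves: UUUULD
Fold: move[5]->U => UUUULU (positions: [(0, 0), (0, 1), (0, 2), (0, 3), (0, 4), (-1, 4), (-1, 5)])
Fold: move[3]->L => UUULLU (positions: [(0, 0), (0, 1), (0, 2), (0, 3), (-1, 3), (-2, 3), (-2, 4)])
Fold: move[1]->L => ULULLU (positions: [(0, 0), (0, 1), (-1, 1), (-1, 2), (-2, 2), (-3, 2), (-3, 3)])
Fold: move[0]->L => LLULLU (positions: [(0, 0), (-1, 0), (-2, 0), (-2, 1), (-3, 1), (-4, 1), (-4, 2)])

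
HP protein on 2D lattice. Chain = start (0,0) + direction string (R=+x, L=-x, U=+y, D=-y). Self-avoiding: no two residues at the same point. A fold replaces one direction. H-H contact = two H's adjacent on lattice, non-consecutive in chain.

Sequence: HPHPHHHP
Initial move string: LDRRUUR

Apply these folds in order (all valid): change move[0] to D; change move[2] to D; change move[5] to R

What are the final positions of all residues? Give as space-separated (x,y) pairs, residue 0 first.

Initial moves: LDRRUUR
Fold: move[0]->D => DDRRUUR (positions: [(0, 0), (0, -1), (0, -2), (1, -2), (2, -2), (2, -1), (2, 0), (3, 0)])
Fold: move[2]->D => DDDRUUR (positions: [(0, 0), (0, -1), (0, -2), (0, -3), (1, -3), (1, -2), (1, -1), (2, -1)])
Fold: move[5]->R => DDDRURR (positions: [(0, 0), (0, -1), (0, -2), (0, -3), (1, -3), (1, -2), (2, -2), (3, -2)])

Answer: (0,0) (0,-1) (0,-2) (0,-3) (1,-3) (1,-2) (2,-2) (3,-2)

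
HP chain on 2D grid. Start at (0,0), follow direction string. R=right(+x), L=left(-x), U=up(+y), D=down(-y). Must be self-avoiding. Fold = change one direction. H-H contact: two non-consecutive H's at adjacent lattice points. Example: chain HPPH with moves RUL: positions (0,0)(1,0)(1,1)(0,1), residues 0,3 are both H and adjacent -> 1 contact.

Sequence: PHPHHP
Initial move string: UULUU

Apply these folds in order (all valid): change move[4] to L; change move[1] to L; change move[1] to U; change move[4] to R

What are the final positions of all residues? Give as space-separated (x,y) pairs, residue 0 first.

Answer: (0,0) (0,1) (0,2) (-1,2) (-1,3) (0,3)

Derivation:
Initial moves: UULUU
Fold: move[4]->L => UULUL (positions: [(0, 0), (0, 1), (0, 2), (-1, 2), (-1, 3), (-2, 3)])
Fold: move[1]->L => ULLUL (positions: [(0, 0), (0, 1), (-1, 1), (-2, 1), (-2, 2), (-3, 2)])
Fold: move[1]->U => UULUL (positions: [(0, 0), (0, 1), (0, 2), (-1, 2), (-1, 3), (-2, 3)])
Fold: move[4]->R => UULUR (positions: [(0, 0), (0, 1), (0, 2), (-1, 2), (-1, 3), (0, 3)])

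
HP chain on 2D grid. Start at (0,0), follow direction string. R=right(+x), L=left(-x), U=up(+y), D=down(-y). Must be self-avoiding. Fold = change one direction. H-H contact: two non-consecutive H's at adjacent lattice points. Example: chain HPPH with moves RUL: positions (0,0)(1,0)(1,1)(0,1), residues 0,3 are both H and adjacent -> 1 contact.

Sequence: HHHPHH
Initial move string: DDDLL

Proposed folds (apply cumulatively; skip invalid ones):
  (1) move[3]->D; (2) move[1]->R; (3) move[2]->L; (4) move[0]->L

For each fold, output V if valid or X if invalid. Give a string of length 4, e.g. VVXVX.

Initial: DDDLL -> [(0, 0), (0, -1), (0, -2), (0, -3), (-1, -3), (-2, -3)]
Fold 1: move[3]->D => DDDDL VALID
Fold 2: move[1]->R => DRDDL VALID
Fold 3: move[2]->L => DRLDL INVALID (collision), skipped
Fold 4: move[0]->L => LRDDL INVALID (collision), skipped

Answer: VVXX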